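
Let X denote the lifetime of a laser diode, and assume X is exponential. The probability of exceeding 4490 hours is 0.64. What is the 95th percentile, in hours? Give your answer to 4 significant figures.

30140

e^(−λ·4490) = 0.64 ⇒ λ = −ln(0.64)/4490 = 0.0000993958.
95th percentile: 1 − e^(−λt) = 0.95, t = −ln(0.05)/λ = 30139.4 hours.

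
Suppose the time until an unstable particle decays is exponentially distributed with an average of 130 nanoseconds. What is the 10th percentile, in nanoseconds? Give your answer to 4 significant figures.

13.70

The rate is λ = 1/130 = 0.00769231 per nanosecond.
Set 1 − e^(−λt) = 0.1, so t = −ln(0.9)/λ = 0.10536/0.00769231 ≈ 13.6969 nanoseconds.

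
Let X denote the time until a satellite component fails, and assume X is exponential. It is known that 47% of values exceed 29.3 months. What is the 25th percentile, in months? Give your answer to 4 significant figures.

e^(−λ·29.3) = 0.47 ⇒ λ = −ln(0.47)/29.3 = 0.0257687.
25th percentile: 1 − e^(−λt) = 0.25, t = −ln(0.75)/λ = 11.164 months.

11.16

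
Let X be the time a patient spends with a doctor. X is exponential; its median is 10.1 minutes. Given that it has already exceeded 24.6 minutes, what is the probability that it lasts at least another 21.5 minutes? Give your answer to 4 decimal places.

For an exponential, median = ln(2)/λ, so λ = ln 2 / 10.1 = 0.0686284 per minute.
P(X > s+t | X > s) = e^(−λ(s+t))/e^(−λs) = e^(−λt), independent of s = 24.6.
P(X > 21.5) = e^(−1.4755) ≈ 0.2287.

0.2287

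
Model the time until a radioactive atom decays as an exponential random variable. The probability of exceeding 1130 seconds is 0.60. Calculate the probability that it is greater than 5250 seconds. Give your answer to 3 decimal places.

0.093

e^(−λ·1130) = 0.60 ⇒ λ = −ln(0.60)/1130 = 0.000452058.
P(X > 5250) = e^(−0.000452058·5250) = e^(−2.3733) ≈ 0.093.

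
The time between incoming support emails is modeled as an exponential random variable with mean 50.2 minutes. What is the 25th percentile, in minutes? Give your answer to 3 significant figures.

14.4

The rate is λ = 1/50.2 = 0.0199203 per minute.
Set 1 − e^(−λt) = 0.25, so t = −ln(0.75)/λ = 0.28768/0.0199203 ≈ 14.4416 minutes.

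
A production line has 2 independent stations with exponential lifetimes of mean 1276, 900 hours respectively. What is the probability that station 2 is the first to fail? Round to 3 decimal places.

0.586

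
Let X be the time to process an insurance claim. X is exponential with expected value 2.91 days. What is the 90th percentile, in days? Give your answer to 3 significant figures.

6.70

The rate is λ = 1/2.91 = 0.343643 per day.
Set 1 − e^(−λt) = 0.9, so t = −ln(0.1)/λ = 2.3026/0.343643 ≈ 6.70052 days.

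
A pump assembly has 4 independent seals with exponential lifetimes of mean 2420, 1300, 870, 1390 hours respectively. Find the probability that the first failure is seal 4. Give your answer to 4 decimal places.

0.2358

Rates: λ_i = 1/mean_i → 0.000413223, 0.000769231, 0.00114943, 0.000719424; Σλ = 0.0030513.
P(seal 4 first) = λ_4/Σλ = 0.000719424/0.0030513 ≈ 0.2358.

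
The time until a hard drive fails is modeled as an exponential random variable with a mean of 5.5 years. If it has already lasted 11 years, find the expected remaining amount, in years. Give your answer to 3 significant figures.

The rate is λ = 1/5.5 = 0.181818 per year.
By memorylessness, the remaining amount past any threshold is again Exp(λ) with mean 1/λ = 5.5 years.

5.50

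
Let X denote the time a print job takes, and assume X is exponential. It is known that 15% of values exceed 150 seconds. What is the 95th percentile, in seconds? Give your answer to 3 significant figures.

e^(−λ·150) = 0.15 ⇒ λ = −ln(0.15)/150 = 0.0126475.
95th percentile: 1 − e^(−λt) = 0.95, t = −ln(0.05)/λ = 236.864 seconds.

237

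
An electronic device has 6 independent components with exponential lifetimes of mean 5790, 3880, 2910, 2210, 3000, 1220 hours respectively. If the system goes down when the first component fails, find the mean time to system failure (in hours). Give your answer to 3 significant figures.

420

The first failure time is exponential with rate Σλ_i = 1/5790 + 1/3880 + 1/2910 + 1/2210 + 1/3000 + 1/1220 = 0.00237958 per hour.
E[min] = 1/Σλ = 1/0.00237958 = 420.242 hours.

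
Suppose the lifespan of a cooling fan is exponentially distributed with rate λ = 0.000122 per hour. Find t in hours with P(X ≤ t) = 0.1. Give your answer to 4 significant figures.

Set 1 − e^(−λt) = 0.1, so t = −ln(0.9)/λ = 0.10536/0.000122 ≈ 863.611 hours.

863.6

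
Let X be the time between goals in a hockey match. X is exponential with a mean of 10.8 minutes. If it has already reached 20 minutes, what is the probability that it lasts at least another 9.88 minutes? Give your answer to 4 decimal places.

0.4006

The rate is λ = 1/10.8 = 0.0925926 per minute.
By the memoryless property, P(X > 20+9.88 | X > 20) = P(X > 9.88).
P(X > 9.88) = e^(−0.91481) ≈ 0.4006.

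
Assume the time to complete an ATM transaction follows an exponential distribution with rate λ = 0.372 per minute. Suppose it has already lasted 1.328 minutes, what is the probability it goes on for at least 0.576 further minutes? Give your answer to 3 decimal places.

By the memoryless property, P(X > 1.328+0.576 | X > 1.328) = P(X > 0.576).
P(X > 0.576) = e^(−0.21427) ≈ 0.807.

0.807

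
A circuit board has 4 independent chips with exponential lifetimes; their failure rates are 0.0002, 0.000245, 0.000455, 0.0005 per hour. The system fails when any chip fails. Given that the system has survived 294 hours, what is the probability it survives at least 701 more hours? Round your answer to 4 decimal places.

Time to first failure ~ Exp(Σλ) with Σλ = 0.0014.
By memorylessness, P(T > 294+701 | T > 294) = P(T > 701) = e^(−0.0014·701) ≈ 0.3748.

0.3748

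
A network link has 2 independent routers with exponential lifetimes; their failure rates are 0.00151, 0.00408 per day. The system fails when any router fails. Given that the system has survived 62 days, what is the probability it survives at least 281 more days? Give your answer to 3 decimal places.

0.208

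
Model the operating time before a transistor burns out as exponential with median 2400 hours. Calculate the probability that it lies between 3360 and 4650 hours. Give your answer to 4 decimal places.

For an exponential, median = ln(2)/λ, so λ = ln 2 / 2400 = 0.000288811 per hour.
P(3360 < X < 4650) = e^(−λ·3360) − e^(−λ·4650) = 0.37893 − 0.26107 ≈ 0.1179.

0.1179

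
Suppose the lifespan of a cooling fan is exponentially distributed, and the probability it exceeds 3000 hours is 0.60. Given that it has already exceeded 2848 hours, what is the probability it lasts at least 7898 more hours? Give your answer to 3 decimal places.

From e^(−λ·3000) = 0.60, λ = −ln(0.60)/3000 = 0.000170275.
Memoryless: P(X > 2848+7898 | X > 2848) = P(X > 7898) = e^(−0.000170275·7898) ≈ 0.261.

0.261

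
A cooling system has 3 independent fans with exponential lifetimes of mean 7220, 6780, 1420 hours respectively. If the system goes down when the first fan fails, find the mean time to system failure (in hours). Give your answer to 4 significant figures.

1010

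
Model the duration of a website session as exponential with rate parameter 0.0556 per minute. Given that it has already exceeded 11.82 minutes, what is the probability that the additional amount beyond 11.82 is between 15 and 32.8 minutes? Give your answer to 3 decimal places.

0.273

Memoryless: the residual past 11.82 is again Exp(λ).
P(15 < residual < 32.8) = e^(−λ·15) − e^(−λ·32.8) = 0.43431 − 0.16143 ≈ 0.273.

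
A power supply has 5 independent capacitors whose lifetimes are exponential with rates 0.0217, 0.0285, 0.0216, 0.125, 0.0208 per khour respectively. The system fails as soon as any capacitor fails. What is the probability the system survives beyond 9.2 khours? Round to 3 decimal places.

The time to first failure is exponential with rate Σλ = 0.0217 + 0.0285 + 0.0216 + 0.125 + 0.0208 = 0.2176.
P(min > 9.2) = e^(−0.2176·9.2) = e^(−2.0019) ≈ 0.135.

0.135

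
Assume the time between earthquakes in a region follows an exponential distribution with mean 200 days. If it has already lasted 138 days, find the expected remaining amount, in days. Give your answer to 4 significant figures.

200.0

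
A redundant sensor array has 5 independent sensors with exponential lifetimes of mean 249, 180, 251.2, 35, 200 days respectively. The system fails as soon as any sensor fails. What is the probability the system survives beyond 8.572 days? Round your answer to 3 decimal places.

The first failure time is exponential with rate Σλ_i = 1/249 + 1/180 + 1/251.2 + 1/35 + 1/200 = 0.0471239 per day.
P(min > 8.572) = e^(−0.0471239·8.572) = e^(−0.40395) ≈ 0.668.

0.668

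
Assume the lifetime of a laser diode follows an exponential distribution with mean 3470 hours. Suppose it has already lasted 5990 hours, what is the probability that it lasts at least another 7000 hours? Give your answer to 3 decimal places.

The rate is λ = 1/3470 = 0.000288184 per hour.
The exponential is memoryless, so the remaining time is again Exp(λ): the condition X > 5990 is irrelevant.
P(X > 7000) = e^(−2.0173) ≈ 0.133.

0.133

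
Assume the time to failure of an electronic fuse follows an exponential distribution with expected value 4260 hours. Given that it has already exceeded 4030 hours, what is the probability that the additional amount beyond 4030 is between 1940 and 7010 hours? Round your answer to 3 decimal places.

The rate is λ = 1/4260 = 0.000234742 per hour.
Memoryless: the residual past 4030 is again Exp(λ).
P(1940 < residual < 7010) = e^(−λ·1940) − e^(−λ·7010) = 0.63419 − 0.19291 ≈ 0.441.

0.441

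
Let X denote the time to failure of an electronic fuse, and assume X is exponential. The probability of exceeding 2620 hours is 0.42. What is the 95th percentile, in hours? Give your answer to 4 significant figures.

9048

e^(−λ·2620) = 0.42 ⇒ λ = −ln(0.42)/2620 = 0.000331107.
95th percentile: 1 − e^(−λt) = 0.95, t = −ln(0.05)/λ = 9047.62 hours.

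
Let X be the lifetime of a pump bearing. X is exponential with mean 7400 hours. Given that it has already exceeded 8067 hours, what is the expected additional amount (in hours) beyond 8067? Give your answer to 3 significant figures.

7400

The rate is λ = 1/7400 = 0.000135135 per hour.
By memorylessness, the remaining amount past any threshold is again Exp(λ) with mean 1/λ = 7400 hours.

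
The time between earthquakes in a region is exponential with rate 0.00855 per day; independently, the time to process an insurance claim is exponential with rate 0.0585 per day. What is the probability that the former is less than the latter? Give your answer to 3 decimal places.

0.128

λ_1 = 0.00855, λ_2 = 0.0585.
For independent exponentials, P(the former < the latter) = λ_1/(λ_1+λ_2) = 0.00855/0.06705 ≈ 0.128.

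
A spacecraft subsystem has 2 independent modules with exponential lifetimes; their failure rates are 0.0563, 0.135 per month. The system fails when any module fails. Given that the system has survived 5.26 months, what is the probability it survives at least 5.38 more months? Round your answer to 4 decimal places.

0.3573

Time to first failure ~ Exp(Σλ) with Σλ = 0.1913.
By memorylessness, P(T > 5.26+5.38 | T > 5.26) = P(T > 5.38) = e^(−0.1913·5.38) ≈ 0.3573.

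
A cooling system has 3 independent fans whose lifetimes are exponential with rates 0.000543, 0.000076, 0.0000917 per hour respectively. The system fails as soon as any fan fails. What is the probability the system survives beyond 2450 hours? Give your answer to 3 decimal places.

The time to first failure is exponential with rate Σλ = 0.000543 + 0.000076 + 0.0000917 = 0.0007107.
P(min > 2450) = e^(−0.0007107·2450) = e^(−1.7412) ≈ 0.175.

0.175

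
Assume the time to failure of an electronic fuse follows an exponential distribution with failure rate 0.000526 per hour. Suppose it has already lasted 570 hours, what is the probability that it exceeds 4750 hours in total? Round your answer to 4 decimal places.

P(X > s+t | X > s) = e^(−λ(s+t))/e^(−λs) = e^(−λt), independent of s = 570.
P(X > 4180) = e^(−2.1987) ≈ 0.1109.

0.1109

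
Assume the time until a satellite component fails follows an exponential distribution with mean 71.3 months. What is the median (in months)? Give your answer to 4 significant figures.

49.42

The rate is λ = 1/71.3 = 0.0140252 per month.
Set 1 − e^(−λt) = 0.5, so t = −ln(0.5)/λ = 0.69315/0.0140252 ≈ 49.4214 months.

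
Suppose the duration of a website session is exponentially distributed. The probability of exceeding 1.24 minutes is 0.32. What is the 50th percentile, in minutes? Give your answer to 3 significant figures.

0.754

e^(−λ·1.24) = 0.32 ⇒ λ = −ln(0.32)/1.24 = 0.918899.
50th percentile: 1 − e^(−λt) = 0.5, t = −ln(0.5)/λ = 0.754324 minutes.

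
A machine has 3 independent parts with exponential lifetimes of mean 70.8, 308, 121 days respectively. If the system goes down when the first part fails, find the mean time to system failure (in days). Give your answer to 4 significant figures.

The first failure time is exponential with rate Σλ_i = 1/70.8 + 1/308 + 1/121 = 0.0256355 per day.
E[min] = 1/Σλ = 1/0.0256355 = 39.0084 days.

39.01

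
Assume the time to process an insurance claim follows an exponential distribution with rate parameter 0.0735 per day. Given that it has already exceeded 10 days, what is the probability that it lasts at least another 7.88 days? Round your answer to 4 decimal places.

P(X > s+t | X > s) = e^(−λ(s+t))/e^(−λs) = e^(−λt), independent of s = 10.
P(X > 7.88) = e^(−0.57918) ≈ 0.5604.

0.5604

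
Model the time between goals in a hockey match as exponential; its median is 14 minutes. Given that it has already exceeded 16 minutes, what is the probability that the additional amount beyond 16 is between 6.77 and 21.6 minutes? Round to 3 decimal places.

0.372

For an exponential, median = ln(2)/λ, so λ = ln 2 / 14 = 0.0495105 per minute.
Memoryless: the residual past 16 is again Exp(λ).
P(6.77 < residual < 21.6) = e^(−λ·6.77) − e^(−λ·21.6) = 0.71520 − 0.34321 ≈ 0.372.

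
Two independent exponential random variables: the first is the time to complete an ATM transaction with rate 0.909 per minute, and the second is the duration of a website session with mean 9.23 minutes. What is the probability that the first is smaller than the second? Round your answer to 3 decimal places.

0.894

λ_1 = 0.909, λ_2 = 1/9.23 = 0.108342.
For independent exponentials, P(the first < the second) = λ_1/(λ_1+λ_2) = 0.909/1.01734 ≈ 0.894.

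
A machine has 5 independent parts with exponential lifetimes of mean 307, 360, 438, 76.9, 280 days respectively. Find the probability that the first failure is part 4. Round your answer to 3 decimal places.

0.522

Rates: λ_i = 1/mean_i → 0.00325733, 0.00277778, 0.00228311, 0.0130039, 0.00357143; Σλ = 0.0248935.
P(part 4 first) = λ_4/Σλ = 0.0130039/0.0248935 ≈ 0.522.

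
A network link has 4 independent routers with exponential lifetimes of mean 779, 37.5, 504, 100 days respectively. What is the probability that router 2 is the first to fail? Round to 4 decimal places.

Rates: λ_i = 1/mean_i → 0.0012837, 0.0266667, 0.00198413, 0.01; Σλ = 0.0399345.
P(router 2 first) = λ_2/Σλ = 0.0266667/0.0399345 ≈ 0.6678.

0.6678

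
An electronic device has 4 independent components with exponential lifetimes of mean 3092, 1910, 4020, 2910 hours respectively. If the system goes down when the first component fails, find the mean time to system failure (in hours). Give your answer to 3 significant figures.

The first failure time is exponential with rate Σλ_i = 1/3092 + 1/1910 + 1/4020 + 1/2910 = 0.00143937 per hour.
E[min] = 1/Σλ = 1/0.00143937 = 694.746 hours.

695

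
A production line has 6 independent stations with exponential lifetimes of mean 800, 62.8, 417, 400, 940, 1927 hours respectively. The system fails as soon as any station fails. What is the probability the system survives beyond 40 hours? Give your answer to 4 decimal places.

0.3882

The first failure time is exponential with rate Σλ_i = 1/800 + 1/62.8 + 1/417 + 1/400 + 1/940 + 1/1927 = 0.0236544 per hour.
P(min > 40) = e^(−0.0236544·40) = e^(−0.94618) ≈ 0.3882.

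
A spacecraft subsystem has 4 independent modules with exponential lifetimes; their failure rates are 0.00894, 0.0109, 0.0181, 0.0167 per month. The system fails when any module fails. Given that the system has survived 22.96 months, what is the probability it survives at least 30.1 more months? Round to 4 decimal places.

Time to first failure ~ Exp(Σλ) with Σλ = 0.05464.
By memorylessness, P(T > 22.96+30.1 | T > 22.96) = P(T > 30.1) = e^(−0.05464·30.1) ≈ 0.1931.

0.1931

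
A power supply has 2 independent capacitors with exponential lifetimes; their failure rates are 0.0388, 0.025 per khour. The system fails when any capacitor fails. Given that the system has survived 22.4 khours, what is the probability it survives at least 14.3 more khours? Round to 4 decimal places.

0.4016

Time to first failure ~ Exp(Σλ) with Σλ = 0.0638.
By memorylessness, P(T > 22.4+14.3 | T > 22.4) = P(T > 14.3) = e^(−0.0638·14.3) ≈ 0.4016.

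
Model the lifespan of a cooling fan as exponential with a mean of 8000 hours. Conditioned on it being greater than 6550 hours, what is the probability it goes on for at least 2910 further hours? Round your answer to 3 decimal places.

0.695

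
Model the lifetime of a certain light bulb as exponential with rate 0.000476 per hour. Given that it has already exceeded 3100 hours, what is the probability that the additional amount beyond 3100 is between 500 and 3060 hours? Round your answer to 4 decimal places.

0.5552

Memoryless: the residual past 3100 is again Exp(λ).
P(500 < residual < 3060) = e^(−λ·500) − e^(−λ·3060) = 0.78820 − 0.23304 ≈ 0.5552.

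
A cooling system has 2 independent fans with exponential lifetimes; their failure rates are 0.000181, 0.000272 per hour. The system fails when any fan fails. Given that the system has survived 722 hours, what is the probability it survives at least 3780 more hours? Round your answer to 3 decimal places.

0.180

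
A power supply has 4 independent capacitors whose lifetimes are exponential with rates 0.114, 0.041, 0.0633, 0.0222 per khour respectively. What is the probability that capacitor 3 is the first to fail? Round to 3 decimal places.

0.263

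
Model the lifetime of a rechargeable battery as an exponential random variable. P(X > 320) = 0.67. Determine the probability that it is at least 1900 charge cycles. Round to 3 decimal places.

0.093

e^(−λ·320) = 0.67 ⇒ λ = −ln(0.67)/320 = 0.00125149.
P(X > 1900) = e^(−0.00125149·1900) = e^(−2.3778) ≈ 0.093.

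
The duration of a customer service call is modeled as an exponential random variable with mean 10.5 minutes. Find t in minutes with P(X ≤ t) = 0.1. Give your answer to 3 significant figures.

The rate is λ = 1/10.5 = 0.0952381 per minute.
Set 1 − e^(−λt) = 0.1, so t = −ln(0.9)/λ = 0.10536/0.0952381 ≈ 1.10629 minutes.

1.11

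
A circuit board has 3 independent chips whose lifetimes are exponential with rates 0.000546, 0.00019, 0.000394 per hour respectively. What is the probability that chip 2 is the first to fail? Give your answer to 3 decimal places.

0.168

The time to first failure is exponential with rate Σλ = 0.000546 + 0.00019 + 0.000394 = 0.00113.
P(chip 2 first) = λ_2/Σλ = 0.00019/0.00113 ≈ 0.168.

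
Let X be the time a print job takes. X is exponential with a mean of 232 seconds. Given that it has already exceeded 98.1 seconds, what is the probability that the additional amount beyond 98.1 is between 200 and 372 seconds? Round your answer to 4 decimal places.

0.2211

The rate is λ = 1/232 = 0.00431034 per second.
Memoryless: the residual past 98.1 is again Exp(λ).
P(200 < residual < 372) = e^(−λ·200) − e^(−λ·372) = 0.42229 − 0.20120 ≈ 0.2211.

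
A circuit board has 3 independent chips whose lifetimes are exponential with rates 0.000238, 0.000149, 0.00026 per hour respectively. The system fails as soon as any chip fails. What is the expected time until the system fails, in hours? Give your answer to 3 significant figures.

The time to first failure is exponential with rate Σλ = 0.000238 + 0.000149 + 0.00026 = 0.000647.
E[min] = 1/Σλ = 1/0.000647 = 1545.6 hours.

1550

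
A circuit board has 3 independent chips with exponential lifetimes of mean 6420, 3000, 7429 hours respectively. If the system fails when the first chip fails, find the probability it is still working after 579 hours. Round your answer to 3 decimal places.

The first failure time is exponential with rate Σλ_i = 1/6420 + 1/3000 + 1/7429 = 0.000623704 per hour.
P(min > 579) = e^(−0.000623704·579) = e^(−0.36112) ≈ 0.697.

0.697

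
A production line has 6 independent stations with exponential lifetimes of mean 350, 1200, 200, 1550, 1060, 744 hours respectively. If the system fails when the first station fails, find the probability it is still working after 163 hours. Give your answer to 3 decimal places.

The first failure time is exponential with rate Σλ_i = 1/350 + 1/1200 + 1/200 + 1/1550 + 1/1060 + 1/744 = 0.0116231 per hour.
P(min > 163) = e^(−0.0116231·163) = e^(−1.8946) ≈ 0.150.

0.150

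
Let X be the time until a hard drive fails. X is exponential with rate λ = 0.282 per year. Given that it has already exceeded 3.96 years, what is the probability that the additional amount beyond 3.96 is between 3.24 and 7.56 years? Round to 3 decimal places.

0.282

Memoryless: the residual past 3.96 is again Exp(λ).
P(3.24 < residual < 7.56) = e^(−λ·3.24) − e^(−λ·7.56) = 0.40105 − 0.11861 ≈ 0.282.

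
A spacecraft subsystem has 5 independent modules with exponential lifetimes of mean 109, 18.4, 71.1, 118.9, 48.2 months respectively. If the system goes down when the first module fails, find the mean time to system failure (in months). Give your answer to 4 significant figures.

The first failure time is exponential with rate Σλ_i = 1/109 + 1/18.4 + 1/71.1 + 1/118.9 + 1/48.2 = 0.106744 per month.
E[min] = 1/Σλ = 1/0.106744 = 9.36819 months.

9.368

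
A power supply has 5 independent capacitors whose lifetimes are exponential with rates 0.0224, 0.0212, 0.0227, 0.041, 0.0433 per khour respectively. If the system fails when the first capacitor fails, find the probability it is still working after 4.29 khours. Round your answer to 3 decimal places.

0.524

The time to first failure is exponential with rate Σλ = 0.0224 + 0.0212 + 0.0227 + 0.041 + 0.0433 = 0.1506.
P(min > 4.29) = e^(−0.1506·4.29) = e^(−0.64607) ≈ 0.524.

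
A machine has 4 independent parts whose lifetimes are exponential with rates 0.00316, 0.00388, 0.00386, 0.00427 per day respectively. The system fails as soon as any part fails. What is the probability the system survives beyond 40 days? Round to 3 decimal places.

The time to first failure is exponential with rate Σλ = 0.00316 + 0.00388 + 0.00386 + 0.00427 = 0.01517.
P(min > 40) = e^(−0.01517·40) = e^(−0.6068) ≈ 0.545.

0.545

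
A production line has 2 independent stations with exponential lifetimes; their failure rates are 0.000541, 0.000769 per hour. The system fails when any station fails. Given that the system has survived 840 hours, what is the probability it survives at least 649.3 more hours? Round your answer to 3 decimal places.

0.427

Time to first failure ~ Exp(Σλ) with Σλ = 0.00131.
By memorylessness, P(T > 840+649.3 | T > 840) = P(T > 649.3) = e^(−0.00131·649.3) ≈ 0.427.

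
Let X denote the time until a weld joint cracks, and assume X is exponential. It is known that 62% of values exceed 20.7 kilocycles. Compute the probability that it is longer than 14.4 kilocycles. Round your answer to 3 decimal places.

e^(−λ·20.7) = 0.62 ⇒ λ = −ln(0.62)/20.7 = 0.0230935.
P(X > 14.4) = e^(−0.0230935·14.4) = e^(−0.33255) ≈ 0.717.

0.717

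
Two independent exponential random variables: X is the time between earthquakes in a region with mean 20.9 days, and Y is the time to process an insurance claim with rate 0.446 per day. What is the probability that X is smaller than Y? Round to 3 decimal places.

0.097

λ_1 = 1/20.9 = 0.0478469, λ_2 = 0.446.
For independent exponentials, P(X < Y) = λ_1/(λ_1+λ_2) = 0.0478469/0.493847 ≈ 0.097.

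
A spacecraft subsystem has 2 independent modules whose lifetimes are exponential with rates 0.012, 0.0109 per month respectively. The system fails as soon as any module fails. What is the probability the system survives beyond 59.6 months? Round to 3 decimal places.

The time to first failure is exponential with rate Σλ = 0.012 + 0.0109 = 0.0229.
P(min > 59.6) = e^(−0.0229·59.6) = e^(−1.3648) ≈ 0.255.

0.255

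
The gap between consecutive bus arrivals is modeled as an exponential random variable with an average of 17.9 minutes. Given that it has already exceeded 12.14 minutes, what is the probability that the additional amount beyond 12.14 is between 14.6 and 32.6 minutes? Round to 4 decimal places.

0.2805

The rate is λ = 1/17.9 = 0.0558659 per minute.
Memoryless: the residual past 12.14 is again Exp(λ).
P(14.6 < residual < 32.6) = e^(−λ·14.6) − e^(−λ·32.6) = 0.44236 − 0.16183 ≈ 0.2805.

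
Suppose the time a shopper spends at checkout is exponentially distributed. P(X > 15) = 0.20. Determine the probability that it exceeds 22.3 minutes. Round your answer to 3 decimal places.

e^(−λ·15) = 0.20 ⇒ λ = −ln(0.20)/15 = 0.107296.
P(X > 22.3) = e^(−0.107296·22.3) = e^(−2.3927) ≈ 0.091.

0.091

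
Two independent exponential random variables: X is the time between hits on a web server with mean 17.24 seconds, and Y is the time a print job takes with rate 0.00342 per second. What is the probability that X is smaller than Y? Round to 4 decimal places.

λ_1 = 1/17.24 = 0.0580046, λ_2 = 0.00342.
For independent exponentials, P(X < Y) = λ_1/(λ_1+λ_2) = 0.0580046/0.0614246 ≈ 0.9443.

0.9443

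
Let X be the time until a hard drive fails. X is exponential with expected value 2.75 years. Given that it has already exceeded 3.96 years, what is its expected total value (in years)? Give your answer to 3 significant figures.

The rate is λ = 1/2.75 = 0.363636 per year.
By memorylessness, E[X | X > 3.96] = 3.96 + 1/λ = 3.96 + 2.75 = 6.71 years.

6.71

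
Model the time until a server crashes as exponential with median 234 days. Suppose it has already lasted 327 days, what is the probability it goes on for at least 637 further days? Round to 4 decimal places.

0.1515

For an exponential, median = ln(2)/λ, so λ = ln 2 / 234 = 0.00296217 per day.
The exponential is memoryless, so the remaining time is again Exp(λ): the condition X > 327 is irrelevant.
P(X > 637) = e^(−1.8869) ≈ 0.1515.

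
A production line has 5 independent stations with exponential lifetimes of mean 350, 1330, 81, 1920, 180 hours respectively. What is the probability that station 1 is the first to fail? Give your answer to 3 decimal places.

0.130

Rates: λ_i = 1/mean_i → 0.00285714, 0.00075188, 0.0123457, 0.000520833, 0.00555556; Σλ = 0.0220311.
P(station 1 first) = λ_1/Σλ = 0.00285714/0.0220311 ≈ 0.130.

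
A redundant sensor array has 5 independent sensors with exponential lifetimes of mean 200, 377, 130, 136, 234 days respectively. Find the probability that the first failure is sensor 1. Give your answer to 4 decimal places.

0.1854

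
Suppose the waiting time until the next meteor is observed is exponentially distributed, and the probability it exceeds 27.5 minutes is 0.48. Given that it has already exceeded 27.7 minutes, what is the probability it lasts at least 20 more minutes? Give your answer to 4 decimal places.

0.5864

From e^(−λ·27.5) = 0.48, λ = −ln(0.48)/27.5 = 0.0266898.
Memoryless: P(X > 27.7+20 | X > 27.7) = P(X > 20) = e^(−0.0266898·20) ≈ 0.5864.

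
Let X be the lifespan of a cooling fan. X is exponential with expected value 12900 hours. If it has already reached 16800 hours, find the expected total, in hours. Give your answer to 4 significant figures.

The rate is λ = 1/12900 = 0.0000775194 per hour.
By memorylessness, E[X | X > 16800] = 16800 + 1/λ = 16800 + 12900 = 29700 hours.

29700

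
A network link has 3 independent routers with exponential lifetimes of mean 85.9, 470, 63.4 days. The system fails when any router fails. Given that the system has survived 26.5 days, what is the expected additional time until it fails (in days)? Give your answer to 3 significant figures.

33.9

First-failure rate Σλ = 1/85.9 + 1/470 + 1/63.4 = 0.029542.
By memorylessness the expected residual is 1/Σλ = 33.8501 days, regardless of the 26.5 already elapsed.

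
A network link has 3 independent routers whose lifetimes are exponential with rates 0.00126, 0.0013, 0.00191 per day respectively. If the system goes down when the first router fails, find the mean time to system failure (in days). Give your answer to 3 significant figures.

The time to first failure is exponential with rate Σλ = 0.00126 + 0.0013 + 0.00191 = 0.00447.
E[min] = 1/Σλ = 1/0.00447 = 223.714 days.

224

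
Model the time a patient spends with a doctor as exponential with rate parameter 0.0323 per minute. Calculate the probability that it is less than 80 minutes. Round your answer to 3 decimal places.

P(X ≤ 80) = 1 − e^(−λ·80) = 1 − e^(−2.584) ≈ 0.925.

0.925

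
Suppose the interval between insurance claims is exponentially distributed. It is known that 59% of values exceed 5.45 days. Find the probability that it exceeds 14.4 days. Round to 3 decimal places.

e^(−λ·5.45) = 0.59 ⇒ λ = −ln(0.59)/5.45 = 0.0968133.
P(X > 14.4) = e^(−0.0968133·14.4) = e^(−1.3941) ≈ 0.248.

0.248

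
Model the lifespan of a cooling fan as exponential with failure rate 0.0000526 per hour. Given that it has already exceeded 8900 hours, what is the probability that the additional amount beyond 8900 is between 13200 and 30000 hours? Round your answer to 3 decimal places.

0.293

Memoryless: the residual past 8900 is again Exp(λ).
P(13200 < residual < 30000) = e^(−λ·13200) − e^(−λ·30000) = 0.49941 − 0.20639 ≈ 0.293.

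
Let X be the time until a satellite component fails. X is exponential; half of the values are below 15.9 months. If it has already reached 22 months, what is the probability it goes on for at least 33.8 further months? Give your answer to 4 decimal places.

0.2291

For an exponential, median = ln(2)/λ, so λ = ln 2 / 15.9 = 0.0435942 per month.
P(X > s+t | X > s) = e^(−λ(s+t))/e^(−λs) = e^(−λt), independent of s = 22.
P(X > 33.8) = e^(−1.4735) ≈ 0.2291.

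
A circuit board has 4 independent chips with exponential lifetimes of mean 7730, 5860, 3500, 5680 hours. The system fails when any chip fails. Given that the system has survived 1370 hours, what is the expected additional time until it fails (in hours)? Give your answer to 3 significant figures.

First-failure rate Σλ = 1/7730 + 1/5860 + 1/3500 + 1/5680 = 0.000761785.
By memorylessness the expected residual is 1/Σλ = 1312.71 hours, regardless of the 1370 already elapsed.

1310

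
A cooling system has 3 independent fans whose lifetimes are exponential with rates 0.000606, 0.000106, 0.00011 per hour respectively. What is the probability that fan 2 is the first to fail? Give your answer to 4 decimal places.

The time to first failure is exponential with rate Σλ = 0.000606 + 0.000106 + 0.00011 = 0.000822.
P(fan 2 first) = λ_2/Σλ = 0.000106/0.000822 ≈ 0.1290.

0.1290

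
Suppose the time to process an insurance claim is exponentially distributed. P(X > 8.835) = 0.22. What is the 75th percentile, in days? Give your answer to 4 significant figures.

e^(−λ·8.835) = 0.22 ⇒ λ = −ln(0.22)/8.835 = 0.171378.
75th percentile: 1 − e^(−λt) = 0.75, t = −ln(0.25)/λ = 8.08909 days.

8.089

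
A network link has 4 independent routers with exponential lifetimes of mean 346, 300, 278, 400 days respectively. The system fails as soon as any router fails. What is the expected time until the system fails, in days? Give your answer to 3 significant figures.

81.2

The first failure time is exponential with rate Σλ_i = 1/346 + 1/300 + 1/278 + 1/400 = 0.0123206 per day.
E[min] = 1/Σλ = 1/0.0123206 = 81.1647 days.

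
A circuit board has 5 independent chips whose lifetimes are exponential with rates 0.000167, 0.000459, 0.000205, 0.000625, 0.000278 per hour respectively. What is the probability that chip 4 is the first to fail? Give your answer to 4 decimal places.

0.3604

The time to first failure is exponential with rate Σλ = 0.000167 + 0.000459 + 0.000205 + 0.000625 + 0.000278 = 0.001734.
P(chip 4 first) = λ_4/Σλ = 0.000625/0.001734 ≈ 0.3604.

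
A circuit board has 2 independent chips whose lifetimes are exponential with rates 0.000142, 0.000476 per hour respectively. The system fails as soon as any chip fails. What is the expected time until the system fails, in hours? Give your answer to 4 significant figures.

The time to first failure is exponential with rate Σλ = 0.000142 + 0.000476 = 0.000618.
E[min] = 1/Σλ = 1/0.000618 = 1618.12 hours.

1618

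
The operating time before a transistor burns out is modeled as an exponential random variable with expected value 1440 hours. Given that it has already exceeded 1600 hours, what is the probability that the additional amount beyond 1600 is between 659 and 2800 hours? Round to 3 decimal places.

0.490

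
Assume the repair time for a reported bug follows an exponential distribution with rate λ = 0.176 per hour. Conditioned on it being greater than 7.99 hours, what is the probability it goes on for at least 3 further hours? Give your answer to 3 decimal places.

P(X > s+t | X > s) = e^(−λ(s+t))/e^(−λs) = e^(−λt), independent of s = 7.99.
P(X > 3) = e^(−0.528) ≈ 0.590.

0.590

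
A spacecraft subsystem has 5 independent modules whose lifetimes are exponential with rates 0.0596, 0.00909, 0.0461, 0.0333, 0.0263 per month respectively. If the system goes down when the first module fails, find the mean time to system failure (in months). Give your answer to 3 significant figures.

The time to first failure is exponential with rate Σλ = 0.0596 + 0.00909 + 0.0461 + 0.0333 + 0.0263 = 0.17439.
E[min] = 1/Σλ = 1/0.17439 = 5.73427 months.

5.73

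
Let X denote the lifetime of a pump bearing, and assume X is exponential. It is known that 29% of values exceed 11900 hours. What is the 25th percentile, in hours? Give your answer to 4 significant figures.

2766

e^(−λ·11900) = 0.29 ⇒ λ = −ln(0.29)/11900 = 0.000104023.
25th percentile: 1 − e^(−λt) = 0.25, t = −ln(0.75)/λ = 2765.56 hours.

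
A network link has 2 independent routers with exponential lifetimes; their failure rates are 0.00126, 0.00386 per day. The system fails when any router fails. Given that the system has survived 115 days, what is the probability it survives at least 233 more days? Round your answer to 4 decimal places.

Time to first failure ~ Exp(Σλ) with Σλ = 0.00512.
By memorylessness, P(T > 115+233 | T > 115) = P(T > 233) = e^(−0.00512·233) ≈ 0.3033.

0.3033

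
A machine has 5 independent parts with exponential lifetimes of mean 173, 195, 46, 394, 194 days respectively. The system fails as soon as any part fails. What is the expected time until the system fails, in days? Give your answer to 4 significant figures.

24.79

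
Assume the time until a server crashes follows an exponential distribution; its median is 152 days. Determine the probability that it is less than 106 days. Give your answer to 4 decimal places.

For an exponential, median = ln(2)/λ, so λ = ln 2 / 152 = 0.00456018 per day.
P(X ≤ 106) = 1 − e^(−λ·106) = 1 − e^(−0.48338) ≈ 0.3833.

0.3833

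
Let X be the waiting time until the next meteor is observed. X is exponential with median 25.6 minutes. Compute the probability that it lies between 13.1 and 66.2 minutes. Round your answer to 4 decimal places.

0.5348

For an exponential, median = ln(2)/λ, so λ = ln 2 / 25.6 = 0.0270761 per minute.
P(13.1 < X < 66.2) = e^(−λ·13.1) − e^(−λ·66.2) = 0.70139 − 0.16655 ≈ 0.5348.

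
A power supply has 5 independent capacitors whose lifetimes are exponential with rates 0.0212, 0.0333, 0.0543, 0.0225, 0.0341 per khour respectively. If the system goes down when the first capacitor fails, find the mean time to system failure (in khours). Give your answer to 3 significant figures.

The time to first failure is exponential with rate Σλ = 0.0212 + 0.0333 + 0.0543 + 0.0225 + 0.0341 = 0.1654.
E[min] = 1/Σλ = 1/0.1654 = 6.04595 khours.

6.05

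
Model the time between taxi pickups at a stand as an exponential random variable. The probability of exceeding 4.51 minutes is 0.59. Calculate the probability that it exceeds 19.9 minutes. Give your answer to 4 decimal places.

e^(−λ·4.51) = 0.59 ⇒ λ = −ln(0.59)/4.51 = 0.116992.
P(X > 19.9) = e^(−0.116992·19.9) = e^(−2.3281) ≈ 0.0975.

0.0975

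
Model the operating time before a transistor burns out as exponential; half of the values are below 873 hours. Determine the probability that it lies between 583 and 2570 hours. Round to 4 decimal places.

0.4995

For an exponential, median = ln(2)/λ, so λ = ln 2 / 873 = 0.000793983 per hour.
P(583 < X < 2570) = e^(−λ·583) − e^(−λ·2570) = 0.62946 − 0.12996 ≈ 0.4995.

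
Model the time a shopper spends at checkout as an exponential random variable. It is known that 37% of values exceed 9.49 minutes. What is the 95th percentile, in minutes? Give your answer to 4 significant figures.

28.59

e^(−λ·9.49) = 0.37 ⇒ λ = −ln(0.37)/9.49 = 0.104768.
95th percentile: 1 − e^(−λt) = 0.95, t = −ln(0.05)/λ = 28.5938 minutes.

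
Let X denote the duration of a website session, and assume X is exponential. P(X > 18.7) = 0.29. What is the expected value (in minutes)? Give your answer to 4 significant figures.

e^(−λ·18.7) = 0.29 ⇒ λ = −ln(0.29)/18.7 = 0.0661965.
Mean = 1/λ = 15.1065 minutes.

15.11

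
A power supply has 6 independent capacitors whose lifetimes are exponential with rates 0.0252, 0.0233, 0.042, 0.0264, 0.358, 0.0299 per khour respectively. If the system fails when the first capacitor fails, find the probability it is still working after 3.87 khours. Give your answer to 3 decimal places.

The time to first failure is exponential with rate Σλ = 0.0252 + 0.0233 + 0.042 + 0.0264 + 0.358 + 0.0299 = 0.5048.
P(min > 3.87) = e^(−0.5048·3.87) = e^(−1.9536) ≈ 0.142.

0.142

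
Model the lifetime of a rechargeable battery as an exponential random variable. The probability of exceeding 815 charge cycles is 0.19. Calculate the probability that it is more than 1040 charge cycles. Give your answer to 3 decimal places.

0.120

e^(−λ·815) = 0.19 ⇒ λ = −ln(0.19)/815 = 0.00203771.
P(X > 1040) = e^(−0.00203771·1040) = e^(−2.1192) ≈ 0.120.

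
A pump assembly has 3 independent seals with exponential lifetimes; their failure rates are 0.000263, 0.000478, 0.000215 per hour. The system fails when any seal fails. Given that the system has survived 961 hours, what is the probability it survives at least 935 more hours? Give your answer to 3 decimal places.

Time to first failure ~ Exp(Σλ) with Σλ = 0.000956.
By memorylessness, P(T > 961+935 | T > 961) = P(T > 935) = e^(−0.000956·935) ≈ 0.409.

0.409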